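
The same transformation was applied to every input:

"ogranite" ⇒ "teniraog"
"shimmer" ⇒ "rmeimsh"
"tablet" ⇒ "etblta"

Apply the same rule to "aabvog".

ogbvaa

Rule — swap each adjacent pair of characters (1↔2, 3↔4, ...), then reverse the string.
So "aabvog" becomes "ogbvaa".
(Check on "shimmer": → "hsmiemr" → "rmeimsh" ✓)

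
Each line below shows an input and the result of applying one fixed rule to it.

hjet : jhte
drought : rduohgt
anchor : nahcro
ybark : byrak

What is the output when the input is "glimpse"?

lgmispe

The rule is to swap each adjacent pair of characters (1↔2, 3↔4, ...).
Applying that to "glimpse" gives "lgmispe".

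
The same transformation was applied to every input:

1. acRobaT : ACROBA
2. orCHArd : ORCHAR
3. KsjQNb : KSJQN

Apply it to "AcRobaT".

What's happening: delete the last character, then convert every letter to uppercase.
Working it through for "AcRobaT": intermediate "AcRoba", final "ACROBA".

ACROBA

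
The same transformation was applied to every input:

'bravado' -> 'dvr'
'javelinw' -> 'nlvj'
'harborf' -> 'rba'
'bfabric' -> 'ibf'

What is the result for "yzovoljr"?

Looking at the pairs, the operation is to reverse the string, then keep every other character starting from the second (positions 2nd, 4th, 6th, ...).
Working it through for "yzovoljr": intermediate "rjlovozy", final "jooy".

jooy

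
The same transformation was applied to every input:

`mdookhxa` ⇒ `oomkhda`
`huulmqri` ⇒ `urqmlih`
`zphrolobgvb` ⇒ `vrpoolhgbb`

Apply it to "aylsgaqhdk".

sqlkhgdaa

The pattern: sort the characters into reverse alphabetical order, then delete the first character.
Applying both steps to "aylsgaqhdk": "ysqlkhgdaa", then "sqlkhgdaa".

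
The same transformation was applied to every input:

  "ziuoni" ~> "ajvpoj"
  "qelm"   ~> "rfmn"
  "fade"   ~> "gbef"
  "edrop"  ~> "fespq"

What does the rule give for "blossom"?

The transformation: shift every letter 1 place forward in the alphabet (wrapping around).
On "blossom" that produces "cmpttpn".

cmpttpn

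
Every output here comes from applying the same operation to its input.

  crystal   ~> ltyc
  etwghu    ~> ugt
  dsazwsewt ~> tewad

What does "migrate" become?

eagm

Looking at the pairs, the operation is to reverse the string, then keep every other character starting from the first (positions 1st, 3rd, 5th, ...).
On "migrate": the first step gives "etargim", and the second then gives "eagm".
(Check on "dsazwsewt": → "tweswzasd" → "tewad" ✓)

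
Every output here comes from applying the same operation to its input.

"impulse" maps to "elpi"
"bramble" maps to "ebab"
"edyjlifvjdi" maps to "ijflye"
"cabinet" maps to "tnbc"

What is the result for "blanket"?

The transformation: reverse the string, then keep every other character starting from the first (positions 1st, 3rd, 5th, ...).
For "blanket", step one produces "teknalb"; step two turns that into "tkab".

tkab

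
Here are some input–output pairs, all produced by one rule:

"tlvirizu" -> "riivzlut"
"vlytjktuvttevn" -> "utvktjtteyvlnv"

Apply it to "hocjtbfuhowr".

Rule — swap the front and back halves of the string, then take characters alternately from the front and the back (1st, last, 2nd, 2nd-last, ...).
For "hocjtbfuhowr", step one produces "fuhowrhocjtb"; step two turns that into "fbuthjocworh".
(Check on "tlvirizu": → "rizutlvi" → "riivzlut" ✓)

fbuthjocworh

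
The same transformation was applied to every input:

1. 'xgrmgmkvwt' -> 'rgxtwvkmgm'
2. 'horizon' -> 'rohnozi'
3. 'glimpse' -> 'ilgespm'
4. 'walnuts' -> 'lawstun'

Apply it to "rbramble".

rbrelbma

The rule is to move the first 3 characters to the end (rotate left by 3), then reverse the string.
Working it through for "rbramble": intermediate "amblerbr", final "rbrelbma".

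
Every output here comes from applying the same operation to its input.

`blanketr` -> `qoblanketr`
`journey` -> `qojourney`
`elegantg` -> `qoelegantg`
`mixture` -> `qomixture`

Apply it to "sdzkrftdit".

qosdzkrftdit

The transformation: prepend "qo".
For "sdzkrftdit" the result is "qosdzkrftdit".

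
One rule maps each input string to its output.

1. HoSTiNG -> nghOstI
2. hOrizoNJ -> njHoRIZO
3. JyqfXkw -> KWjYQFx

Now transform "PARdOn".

The pattern: move the last 2 characters to the front (rotate right by 2), then flip the case of every letter.
Starting from "PARdOn": after the first operation, "OnPARd"; after the second, "oNparD".

oNparD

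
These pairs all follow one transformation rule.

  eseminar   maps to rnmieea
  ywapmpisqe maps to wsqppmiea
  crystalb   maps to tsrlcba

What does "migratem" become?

rmmigea

Looking at the pairs, the operation is to sort the characters into reverse alphabetical order, then delete the first character.
Applying both steps to "migratem": "trmmigea", then "rmmigea".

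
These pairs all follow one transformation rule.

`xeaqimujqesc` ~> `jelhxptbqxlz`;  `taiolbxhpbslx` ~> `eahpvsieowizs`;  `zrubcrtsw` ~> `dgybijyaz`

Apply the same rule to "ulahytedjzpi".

What's happening: move the last character to the front, then shift every letter 7 places forward in the alphabet (wrapping around).
Starting from "ulahytedjzpi": after the first operation, "iulahytedjzp"; after the second, "pbshofalkqgw".

pbshofalkqgw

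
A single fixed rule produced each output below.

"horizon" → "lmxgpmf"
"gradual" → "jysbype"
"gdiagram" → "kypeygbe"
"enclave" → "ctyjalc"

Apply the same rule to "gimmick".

iagkkge

Looking at the pairs, the operation is to shift every letter 2 places backward in the alphabet (wrapping around), then reverse the string.
Working it through for "gimmick": intermediate "egkkgai", final "iagkkge".
(Check on "gradual": → "epybsyj" → "jysbype" ✓)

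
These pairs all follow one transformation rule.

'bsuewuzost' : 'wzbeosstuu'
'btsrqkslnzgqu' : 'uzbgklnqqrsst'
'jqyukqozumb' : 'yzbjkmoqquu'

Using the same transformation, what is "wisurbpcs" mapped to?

uwbciprss

Looking at the pairs, the operation is to sort the characters into alphabetical order, then move the last 2 characters to the front (rotate right by 2).
"wisurbpcs" → "bciprssuw" → "uwbciprss".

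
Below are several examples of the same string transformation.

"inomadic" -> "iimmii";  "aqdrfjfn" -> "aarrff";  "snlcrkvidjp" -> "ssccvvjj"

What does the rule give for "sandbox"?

ssddxx

The pattern: keep one character in every 3, starting at position 1 (positions 1st, 4th, 7th, ...), then double every character.
"sandbox" → "ssddxx".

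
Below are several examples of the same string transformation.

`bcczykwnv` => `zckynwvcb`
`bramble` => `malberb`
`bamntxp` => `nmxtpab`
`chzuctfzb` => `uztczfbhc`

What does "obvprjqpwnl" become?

pvjrpqnwlbo

In each case the input is transformed by: swap each adjacent pair of characters (1↔2, 3↔4, ...), then move the first 2 characters to the end (rotate left by 2).
Working it through for "obvprjqpwnl": intermediate "bopvjrpqnwl", final "pvjrpqnwlbo".
(Check on "bamntxp": → "abnmxtp" → "nmxtpab" ✓)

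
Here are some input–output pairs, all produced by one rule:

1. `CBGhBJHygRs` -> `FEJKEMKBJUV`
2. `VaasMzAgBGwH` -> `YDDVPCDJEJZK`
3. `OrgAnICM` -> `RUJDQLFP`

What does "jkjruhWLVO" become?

Rule — shift every letter 3 places forward in the alphabet (wrapping around), then convert every letter to uppercase.
"jkjruhWLVO" → "mnmuxkZOYR" → "MNMUXKZOYR".

MNMUXKZOYR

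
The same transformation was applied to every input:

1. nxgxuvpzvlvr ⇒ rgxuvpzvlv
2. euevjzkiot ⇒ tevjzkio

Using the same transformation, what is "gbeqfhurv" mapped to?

What's happening: delete the first 2 characters, then move the last character to the front.
"gbeqfhurv" → "veqfhur".

veqfhur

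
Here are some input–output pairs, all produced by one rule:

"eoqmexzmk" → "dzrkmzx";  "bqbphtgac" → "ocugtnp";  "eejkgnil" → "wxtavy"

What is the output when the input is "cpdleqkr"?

Looking at the pairs, the operation is to delete the first 2 characters, then shift every letter 13 places forward in the alphabet (wrapping around) — i.e. ROT13.
For "cpdleqkr", step one produces "dleqkr"; step two turns that into "qyrdxe".

qyrdxe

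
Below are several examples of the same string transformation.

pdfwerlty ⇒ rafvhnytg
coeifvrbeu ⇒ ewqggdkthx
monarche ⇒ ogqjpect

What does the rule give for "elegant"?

The pattern: shift every letter 2 places forward in the alphabet (wrapping around), then take characters alternately from the front and the back (1st, last, 2nd, 2nd-last, ...).
On "elegant": the first step gives "gngicpv", and the second then gives "gvnpgci".

gvnpgci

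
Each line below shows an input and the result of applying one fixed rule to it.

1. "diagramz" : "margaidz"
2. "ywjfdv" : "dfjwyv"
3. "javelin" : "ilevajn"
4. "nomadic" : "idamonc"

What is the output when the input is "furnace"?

canrufe

In each case the input is transformed by: reverse the string, then move the first character to the end.
So "furnace" becomes "canrufe".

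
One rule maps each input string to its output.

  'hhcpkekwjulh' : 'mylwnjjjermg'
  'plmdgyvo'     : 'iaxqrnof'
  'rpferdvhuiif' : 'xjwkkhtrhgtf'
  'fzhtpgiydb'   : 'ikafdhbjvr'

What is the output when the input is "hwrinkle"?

Rule — shift every letter 2 places forward in the alphabet (wrapping around), then swap the front and back halves of the string.
"hwrinkle" → "jytkpmng" → "pmngjytk".

pmngjytk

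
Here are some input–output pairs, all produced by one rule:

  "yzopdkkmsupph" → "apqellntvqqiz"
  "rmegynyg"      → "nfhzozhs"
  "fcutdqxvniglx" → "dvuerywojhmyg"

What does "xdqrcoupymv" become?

In each case the input is transformed by: shift every letter 1 place forward in the alphabet (wrapping around), then move the first character to the end.
For "xdqrcoupymv", step one produces "yersdpvqznw"; step two turns that into "ersdpvqznwy".

ersdpvqznwy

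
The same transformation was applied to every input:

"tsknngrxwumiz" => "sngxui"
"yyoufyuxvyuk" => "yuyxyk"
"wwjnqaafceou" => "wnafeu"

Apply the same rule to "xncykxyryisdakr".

The transformation: keep every other character starting from the second (positions 2nd, 4th, 6th, ...).
On "xncykxyryisdakr" that produces "nyxridk".

nyxridk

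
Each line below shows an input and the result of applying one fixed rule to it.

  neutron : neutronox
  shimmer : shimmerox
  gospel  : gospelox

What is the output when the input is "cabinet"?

Looking at the pairs, the operation is to append "ox".
Doing the same to "cabinet": "cabinetox".

cabinetox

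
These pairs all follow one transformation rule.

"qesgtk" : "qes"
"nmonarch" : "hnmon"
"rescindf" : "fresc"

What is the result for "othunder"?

What's happening: swap the front and back halves of the string, then delete the first 3 characters.
Working it through for "othunder": intermediate "nderothu", final "rothu".

rothu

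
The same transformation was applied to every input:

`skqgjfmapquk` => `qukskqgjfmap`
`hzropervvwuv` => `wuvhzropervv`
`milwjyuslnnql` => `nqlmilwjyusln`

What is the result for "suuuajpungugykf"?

The pattern: move the last 3 characters to the front (rotate right by 3).
"suuuajpungugykf" → "ykfsuuuajpungug".

ykfsuuuajpungug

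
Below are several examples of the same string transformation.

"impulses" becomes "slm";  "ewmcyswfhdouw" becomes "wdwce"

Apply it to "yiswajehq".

The transformation: reverse the string, then keep one character in every 3, starting at position 1 (positions 1st, 4th, 7th, ...).
On "yiswajehq": the first step gives "qhejawsiy", and the second then gives "qjs".

qjs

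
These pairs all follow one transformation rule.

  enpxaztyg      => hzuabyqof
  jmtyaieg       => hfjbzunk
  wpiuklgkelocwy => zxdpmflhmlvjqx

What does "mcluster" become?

What's happening: shift every letter 1 place forward in the alphabet (wrapping around), then reverse the string.
Working it through for "mcluster": intermediate "ndmvtufs", final "sfutvmdn".

sfutvmdn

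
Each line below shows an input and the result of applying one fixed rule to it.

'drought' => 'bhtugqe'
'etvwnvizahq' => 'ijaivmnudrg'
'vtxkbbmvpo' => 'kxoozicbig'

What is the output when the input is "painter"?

What's happening: shift every letter 13 places forward in the alphabet (wrapping around) — i.e. ROT13, then move the first 2 characters to the end (rotate left by 2).
"painter" → "cnvagre" → "vagrecn".

vagrecn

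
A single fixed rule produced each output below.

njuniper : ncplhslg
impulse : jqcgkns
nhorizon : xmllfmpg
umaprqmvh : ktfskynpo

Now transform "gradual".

syjepyb

Looking at the pairs, the operation is to shift every letter 2 places backward in the alphabet (wrapping around), then move the last 3 characters to the front (rotate right by 3).
"gradual" → "epybsyj" → "syjepyb".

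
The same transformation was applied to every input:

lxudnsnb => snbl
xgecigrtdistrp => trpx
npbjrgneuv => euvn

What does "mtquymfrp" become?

In each case the input is transformed by: move the first character to the end, then keep only the last 4 characters.
So "mtquymfrp" becomes "frpm".

frpm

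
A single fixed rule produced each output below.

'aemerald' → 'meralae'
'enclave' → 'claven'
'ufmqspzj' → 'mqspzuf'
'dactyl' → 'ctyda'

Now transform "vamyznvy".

What's happening: delete the last character, then move the first 2 characters to the end (rotate left by 2).
Applying both steps to "vamyznvy": "vamyznv", then "myznvva".

myznvva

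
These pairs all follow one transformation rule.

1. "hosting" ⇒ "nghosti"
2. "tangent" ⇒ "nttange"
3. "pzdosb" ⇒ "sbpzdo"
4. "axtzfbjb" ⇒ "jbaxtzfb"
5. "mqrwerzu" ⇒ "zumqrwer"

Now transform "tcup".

uptc

What's happening: move the last 2 characters to the front (rotate right by 2).
For "tcup" the result is "uptc".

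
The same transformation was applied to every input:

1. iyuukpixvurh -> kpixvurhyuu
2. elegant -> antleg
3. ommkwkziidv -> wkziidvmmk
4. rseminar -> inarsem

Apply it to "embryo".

yombr

Looking at the pairs, the operation is to delete the first character, then move the first 3 characters to the end (rotate left by 3).
On "embryo" that produces "yombr".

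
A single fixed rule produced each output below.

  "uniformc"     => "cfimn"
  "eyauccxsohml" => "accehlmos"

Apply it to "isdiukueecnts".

cdeeiiknss

What's happening: sort the characters into alphabetical order, then delete the last 3 characters.
Applying both steps to "isdiukueecnts": "cdeeiiknsstuu", then "cdeeiiknss".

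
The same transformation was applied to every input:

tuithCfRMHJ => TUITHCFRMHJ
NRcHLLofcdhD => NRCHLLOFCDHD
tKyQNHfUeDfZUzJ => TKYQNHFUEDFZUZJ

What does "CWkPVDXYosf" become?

Looking at the pairs, the operation is to convert every letter to uppercase.
Doing the same to "CWkPVDXYosf": "CWKPVDXYOSF".

CWKPVDXYOSF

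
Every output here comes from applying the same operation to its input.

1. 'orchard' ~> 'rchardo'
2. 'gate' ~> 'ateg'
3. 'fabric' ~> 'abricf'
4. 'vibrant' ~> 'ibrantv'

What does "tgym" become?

gymt

The rule is to move the first character to the end.
For "tgym" the result is "gymt".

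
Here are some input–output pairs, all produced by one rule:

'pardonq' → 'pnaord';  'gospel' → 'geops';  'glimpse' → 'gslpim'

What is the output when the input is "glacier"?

geliac

The rule is to delete the last character, then take characters alternately from the front and the back (1st, last, 2nd, 2nd-last, ...).
For "glacier", step one produces "glacie"; step two turns that into "geliac".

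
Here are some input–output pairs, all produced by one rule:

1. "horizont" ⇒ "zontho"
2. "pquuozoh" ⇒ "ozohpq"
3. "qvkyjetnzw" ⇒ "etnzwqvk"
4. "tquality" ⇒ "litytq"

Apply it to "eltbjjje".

The pattern: swap the front and back halves of the string, then delete the last 2 characters.
Applying both steps to "eltbjjje": "jjjeeltb", then "jjjeel".

jjjeel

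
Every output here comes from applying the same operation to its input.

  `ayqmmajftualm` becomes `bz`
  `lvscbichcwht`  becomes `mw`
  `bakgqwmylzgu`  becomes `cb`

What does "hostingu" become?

ip

Rule — shift every letter 1 place forward in the alphabet (wrapping around), then keep only the first 2 characters.
Doing the same to "hostingu": "ip".
(Check on "ayqmmajftualm": → "bzrnnbkguvbmn" → "bz" ✓)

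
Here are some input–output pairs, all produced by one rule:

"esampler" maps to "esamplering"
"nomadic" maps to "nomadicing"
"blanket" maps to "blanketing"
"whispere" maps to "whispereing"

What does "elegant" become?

Looking at the pairs, the operation is to append "ing".
"elegant" → "eleganting".

eleganting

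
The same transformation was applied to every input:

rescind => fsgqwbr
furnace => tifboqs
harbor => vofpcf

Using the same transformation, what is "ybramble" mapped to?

mpfoapzs

The rule is to shift every letter 12 places backward in the alphabet (wrapping around).
Doing the same to "ybramble": "mpfoapzs".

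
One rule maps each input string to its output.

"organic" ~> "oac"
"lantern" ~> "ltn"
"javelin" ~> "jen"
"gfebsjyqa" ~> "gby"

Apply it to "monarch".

What's happening: keep one character in every 3, starting at position 1 (positions 1st, 4th, 7th, ...).
Applying that to "monarch" gives "mah".

mah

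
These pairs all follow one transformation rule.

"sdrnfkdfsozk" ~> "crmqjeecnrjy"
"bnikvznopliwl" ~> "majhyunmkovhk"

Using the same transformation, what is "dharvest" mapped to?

The rule is to shift every letter 1 place backward in the alphabet (wrapping around), then swap each adjacent pair of characters (1↔2, 3↔4, ...).
Working it through for "dharvest": intermediate "cgzqudrs", final "gcqzdusr".

gcqzdusr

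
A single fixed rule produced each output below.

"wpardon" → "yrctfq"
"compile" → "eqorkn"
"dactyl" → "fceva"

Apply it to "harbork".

jctdqt

The transformation: shift every letter 2 places forward in the alphabet (wrapping around), then delete the last character.
Applying both steps to "harbork": "jctdqtm", then "jctdqt".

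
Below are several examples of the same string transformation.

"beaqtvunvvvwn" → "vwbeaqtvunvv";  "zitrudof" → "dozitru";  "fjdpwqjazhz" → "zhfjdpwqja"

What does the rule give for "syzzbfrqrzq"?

Rule — delete the last character, then move the last 2 characters to the front (rotate right by 2).
Starting from "syzzbfrqrzq": after the first operation, "syzzbfrqrz"; after the second, "rzsyzzbfrq".

rzsyzzbfrq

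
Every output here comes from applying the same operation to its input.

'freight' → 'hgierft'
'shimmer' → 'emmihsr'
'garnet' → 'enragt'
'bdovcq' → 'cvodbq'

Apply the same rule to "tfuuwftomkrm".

The transformation: reverse the string, then move the first character to the end.
Working it through for "tfuuwftomkrm": intermediate "mrkmotfwuuft", final "rkmotfwuuftm".

rkmotfwuuftm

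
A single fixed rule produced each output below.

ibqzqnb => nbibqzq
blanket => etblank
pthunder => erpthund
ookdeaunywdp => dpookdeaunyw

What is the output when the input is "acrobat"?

atacrob

What's happening: move the last 2 characters to the front (rotate right by 2).
Doing the same to "acrobat": "atacrob".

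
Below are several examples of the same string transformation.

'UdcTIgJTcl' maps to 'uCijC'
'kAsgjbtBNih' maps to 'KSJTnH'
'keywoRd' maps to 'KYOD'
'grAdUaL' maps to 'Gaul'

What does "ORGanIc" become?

The rule is to flip the case of every letter, then keep every other character starting from the first (positions 1st, 3rd, 5th, ...).
Doing the same to "ORGanIc": "ogNC".
(Check on "grAdUaL": → "GRaDuAl" → "Gaul" ✓)

ogNC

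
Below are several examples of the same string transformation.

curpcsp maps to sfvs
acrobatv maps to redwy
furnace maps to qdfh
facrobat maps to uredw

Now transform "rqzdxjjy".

Rule — delete the first 3 characters, then shift every letter 3 places forward in the alphabet (wrapping around).
For "rqzdxjjy", step one produces "dxjjy"; step two turns that into "gammb".

gammb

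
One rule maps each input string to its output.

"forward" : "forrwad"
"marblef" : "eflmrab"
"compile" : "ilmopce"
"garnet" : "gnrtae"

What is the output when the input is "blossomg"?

The rule is to sort the characters into alphabetical order, then move the first 2 characters to the end (rotate left by 2).
"blossomg" → "bglmooss" → "lmoossbg".

lmoossbg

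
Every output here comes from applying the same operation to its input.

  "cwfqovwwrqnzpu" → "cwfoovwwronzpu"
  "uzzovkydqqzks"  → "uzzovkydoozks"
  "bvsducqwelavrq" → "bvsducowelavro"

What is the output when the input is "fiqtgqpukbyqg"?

fiotgopukbyog

The rule is to replace every "q" with "o".
On "fiqtgqpukbyqg" that produces "fiotgopukbyog".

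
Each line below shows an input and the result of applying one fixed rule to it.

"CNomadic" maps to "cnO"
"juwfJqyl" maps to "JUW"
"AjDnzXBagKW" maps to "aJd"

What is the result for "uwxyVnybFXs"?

UWX

The pattern: flip the case of every letter, then keep only the first 3 characters.
"uwxyVnybFXs" → "UWXYvNYBfxS" → "UWX".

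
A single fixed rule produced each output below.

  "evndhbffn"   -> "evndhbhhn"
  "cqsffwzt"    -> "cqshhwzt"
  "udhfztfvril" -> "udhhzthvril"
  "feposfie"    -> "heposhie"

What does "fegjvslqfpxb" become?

hegjvslqhpxb

In each case the input is transformed by: replace every "f" with "h".
Applying that to "fegjvslqfpxb" gives "hegjvslqhpxb".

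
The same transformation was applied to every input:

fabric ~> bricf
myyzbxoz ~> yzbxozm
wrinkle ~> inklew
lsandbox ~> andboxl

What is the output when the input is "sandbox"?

What's happening: move the first character to the end, then delete the first character.
"sandbox" → "andboxs" → "ndboxs".

ndboxs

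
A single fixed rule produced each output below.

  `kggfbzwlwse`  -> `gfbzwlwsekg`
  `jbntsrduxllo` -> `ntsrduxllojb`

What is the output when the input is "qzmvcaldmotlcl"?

mvcaldmotlclqz

The pattern: move the first 2 characters to the end (rotate left by 2).
"qzmvcaldmotlcl" → "mvcaldmotlclqz".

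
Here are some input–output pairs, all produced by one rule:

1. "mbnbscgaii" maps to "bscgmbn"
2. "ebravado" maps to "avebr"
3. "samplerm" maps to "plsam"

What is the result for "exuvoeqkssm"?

voeqkexu

The pattern: delete the last 3 characters, then move the first 3 characters to the end (rotate left by 3).
"exuvoeqkssm" → "voeqkexu".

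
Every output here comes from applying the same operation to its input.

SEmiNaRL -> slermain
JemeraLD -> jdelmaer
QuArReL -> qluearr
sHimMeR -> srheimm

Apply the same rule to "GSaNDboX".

Looking at the pairs, the operation is to take characters alternately from the front and the back (1st, last, 2nd, 2nd-last, ...), then convert every letter to lowercase.
Applying both steps to "GSaNDboX": "GXSoabND", then "gxsoabnd".

gxsoabnd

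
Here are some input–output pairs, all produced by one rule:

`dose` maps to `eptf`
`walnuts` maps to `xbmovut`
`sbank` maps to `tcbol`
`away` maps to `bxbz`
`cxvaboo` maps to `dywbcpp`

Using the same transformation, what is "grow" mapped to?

hspx

The rule is to shift every letter 1 place forward in the alphabet (wrapping around).
So "grow" becomes "hspx".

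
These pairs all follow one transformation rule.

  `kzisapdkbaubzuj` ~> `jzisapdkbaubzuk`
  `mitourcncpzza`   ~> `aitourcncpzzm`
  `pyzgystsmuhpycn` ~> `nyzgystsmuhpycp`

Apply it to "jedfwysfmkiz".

zedfwysfmkij

The rule is to swap the first and last characters.
So "jedfwysfmkiz" becomes "zedfwysfmkij".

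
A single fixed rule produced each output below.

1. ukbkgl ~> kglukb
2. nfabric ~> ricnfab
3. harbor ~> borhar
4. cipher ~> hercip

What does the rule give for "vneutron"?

What's happening: move the last 3 characters to the front (rotate right by 3).
For "vneutron" the result is "ronvneut".

ronvneut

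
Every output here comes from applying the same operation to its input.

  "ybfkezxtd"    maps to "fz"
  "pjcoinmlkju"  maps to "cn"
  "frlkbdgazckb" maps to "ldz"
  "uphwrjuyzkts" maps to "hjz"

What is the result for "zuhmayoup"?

In each case the input is transformed by: keep one character in every 3, starting at position 3 (positions 3rd, 6th, 9th, ...), then delete the last character.
Working it through for "zuhmayoup": intermediate "hyp", final "hy".

hy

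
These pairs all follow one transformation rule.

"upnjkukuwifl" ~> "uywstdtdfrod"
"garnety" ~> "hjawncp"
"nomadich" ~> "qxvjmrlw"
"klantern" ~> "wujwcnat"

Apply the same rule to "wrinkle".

The pattern: shift every letter 9 places forward in the alphabet (wrapping around), then swap the first and last characters.
So "wrinkle" becomes "narwtuf".

narwtuf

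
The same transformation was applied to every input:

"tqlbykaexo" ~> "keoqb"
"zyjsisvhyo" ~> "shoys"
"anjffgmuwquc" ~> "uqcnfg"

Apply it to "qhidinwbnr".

nbrhd

The pattern: keep every other character starting from the second (positions 2nd, 4th, 6th, ...), then move the last 3 characters to the front (rotate right by 3).
So "qhidinwbnr" becomes "nbrhd".
(Check on "anjffgmuwquc": → "nfguqc" → "uqcnfg" ✓)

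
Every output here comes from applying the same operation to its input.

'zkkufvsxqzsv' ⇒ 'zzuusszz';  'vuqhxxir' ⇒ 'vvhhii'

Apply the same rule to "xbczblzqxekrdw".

xxzzzzeedd

The pattern: keep one character in every 3, starting at position 1 (positions 1st, 4th, 7th, ...), then double every character.
Starting from "xbczblzqxekrdw": after the first operation, "xzzed"; after the second, "xxzzzzeedd".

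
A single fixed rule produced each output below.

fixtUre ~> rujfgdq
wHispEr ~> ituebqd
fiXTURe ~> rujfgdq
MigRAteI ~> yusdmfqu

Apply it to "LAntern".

Looking at the pairs, the operation is to shift every letter 12 places forward in the alphabet (wrapping around), then convert every letter to lowercase.
Applying both steps to "LAntern": "XMzfqdz", then "xmzfqdz".

xmzfqdz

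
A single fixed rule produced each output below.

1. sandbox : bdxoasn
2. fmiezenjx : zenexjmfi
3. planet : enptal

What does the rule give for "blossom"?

ssmolbo

Each output is the input with this applied: move the first 3 characters to the end (rotate left by 3), then swap each adjacent pair of characters (1↔2, 3↔4, ...).
"blossom" → "ssomblo" → "ssmolbo".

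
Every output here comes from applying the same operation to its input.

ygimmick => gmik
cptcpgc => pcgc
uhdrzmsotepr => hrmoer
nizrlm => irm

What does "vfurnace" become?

What's happening: move the first character to the end, then keep every other character starting from the first (positions 1st, 3rd, 5th, ...).
Starting from "vfurnace": after the first operation, "furnacev"; after the second, "frae".

frae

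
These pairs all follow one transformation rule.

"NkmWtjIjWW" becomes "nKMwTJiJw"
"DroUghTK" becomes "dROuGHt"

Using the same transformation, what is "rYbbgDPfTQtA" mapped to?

RyBBGdpFtqT

Each output is the input with this applied: flip the case of every letter, then delete the last character.
Starting from "rYbbgDPfTQtA": after the first operation, "RyBBGdpFtqTa"; after the second, "RyBBGdpFtqT".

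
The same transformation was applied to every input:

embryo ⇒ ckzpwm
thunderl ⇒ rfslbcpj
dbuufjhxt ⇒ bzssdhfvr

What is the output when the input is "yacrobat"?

wyapmzyr

Each output is the input with this applied: shift every letter 2 places backward in the alphabet (wrapping around).
Applying that to "yacrobat" gives "wyapmzyr".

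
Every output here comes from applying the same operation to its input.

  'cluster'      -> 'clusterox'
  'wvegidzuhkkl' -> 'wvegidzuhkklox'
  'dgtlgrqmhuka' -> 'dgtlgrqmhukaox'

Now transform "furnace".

The pattern: append "ox".
On "furnace" that produces "furnaceox".

furnaceox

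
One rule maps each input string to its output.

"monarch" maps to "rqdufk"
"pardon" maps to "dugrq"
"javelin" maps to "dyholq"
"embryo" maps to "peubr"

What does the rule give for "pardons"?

dugrqv

The transformation: shift every letter 3 places forward in the alphabet (wrapping around), then delete the first character.
Working it through for "pardons": intermediate "sdugrqv", final "dugrqv".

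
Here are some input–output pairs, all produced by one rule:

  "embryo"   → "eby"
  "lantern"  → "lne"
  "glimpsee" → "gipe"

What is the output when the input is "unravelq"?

The pattern: delete the last character, then keep every other character starting from the first (positions 1st, 3rd, 5th, ...).
Working it through for "unravelq": intermediate "unravel", final "urvl".

urvl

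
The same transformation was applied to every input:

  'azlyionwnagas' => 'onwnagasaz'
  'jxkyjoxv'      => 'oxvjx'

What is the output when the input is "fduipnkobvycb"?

The transformation: move the first 2 characters to the end (rotate left by 2), then delete the first 3 characters.
On "fduipnkobvycb": the first step gives "uipnkobvycbfd", and the second then gives "nkobvycbfd".

nkobvycbfd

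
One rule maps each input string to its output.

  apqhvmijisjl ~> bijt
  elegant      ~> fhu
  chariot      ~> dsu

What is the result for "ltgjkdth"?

mku

The transformation: shift every letter 1 place forward in the alphabet (wrapping around), then keep one character in every 3, starting at position 1 (positions 1st, 4th, 7th, ...).
Doing the same to "ltgjkdth": "mku".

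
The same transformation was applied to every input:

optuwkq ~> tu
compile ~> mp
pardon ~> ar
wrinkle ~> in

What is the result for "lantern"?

nt

Rule — move the last 3 characters to the front (rotate right by 3), then keep only the last 2 characters.
For "lantern", step one produces "ernlant"; step two turns that into "nt".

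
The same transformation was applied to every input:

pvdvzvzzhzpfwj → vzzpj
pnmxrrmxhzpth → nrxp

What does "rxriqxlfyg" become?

Each output is the input with this applied: keep one character in every 3, starting at position 2 (positions 2nd, 5th, 8th, ...).
Doing the same to "rxriqxlfyg": "xqf".

xqf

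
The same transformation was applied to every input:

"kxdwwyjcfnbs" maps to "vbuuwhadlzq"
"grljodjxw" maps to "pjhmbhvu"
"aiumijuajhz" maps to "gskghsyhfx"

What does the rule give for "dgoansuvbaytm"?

The transformation: delete the first character, then shift every letter 2 places backward in the alphabet (wrapping around).
Starting from "dgoansuvbaytm": after the first operation, "goansuvbaytm"; after the second, "emylqstzywrk".

emylqstzywrk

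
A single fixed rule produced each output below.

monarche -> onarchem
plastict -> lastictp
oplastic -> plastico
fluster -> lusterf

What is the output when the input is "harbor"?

The pattern: move the first character to the end.
For "harbor" the result is "arborh".

arborh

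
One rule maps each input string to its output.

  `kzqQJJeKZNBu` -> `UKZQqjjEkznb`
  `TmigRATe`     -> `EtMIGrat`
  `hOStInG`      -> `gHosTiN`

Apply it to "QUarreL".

lquARRE

Looking at the pairs, the operation is to flip the case of every letter, then move the last character to the front.
Working it through for "QUarreL": intermediate "quARREl", final "lquARRE".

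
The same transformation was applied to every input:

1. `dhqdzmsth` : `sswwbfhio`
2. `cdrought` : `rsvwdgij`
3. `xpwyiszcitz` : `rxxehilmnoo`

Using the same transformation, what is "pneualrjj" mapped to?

ptyyacegj

What's happening: sort the characters into alphabetical order, then shift every letter 11 places backward in the alphabet (wrapping around).
Working it through for "pneualrjj": intermediate "aejjlnpru", final "ptyyacegj".
(Check on "dhqdzmsth": → "ddhhmqstz" → "sswwbfhio" ✓)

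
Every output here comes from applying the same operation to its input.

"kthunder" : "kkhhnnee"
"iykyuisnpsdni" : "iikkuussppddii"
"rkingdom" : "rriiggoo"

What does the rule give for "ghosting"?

ggoottnn

The transformation: keep every other character starting from the first (positions 1st, 3rd, 5th, ...), then double every character.
Starting from "ghosting": after the first operation, "gotn"; after the second, "ggoottnn".
(Check on "iykyuisnpsdni": → "ikuspdi" → "iikkuussppddii" ✓)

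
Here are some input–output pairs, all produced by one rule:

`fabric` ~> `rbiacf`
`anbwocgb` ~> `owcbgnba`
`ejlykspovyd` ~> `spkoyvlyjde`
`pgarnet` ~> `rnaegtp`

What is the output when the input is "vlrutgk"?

The transformation: take characters alternately from the front and the back (1st, last, 2nd, 2nd-last, ...), then reverse the string.
On "vlrutgk" that produces "utrglkv".

utrglkv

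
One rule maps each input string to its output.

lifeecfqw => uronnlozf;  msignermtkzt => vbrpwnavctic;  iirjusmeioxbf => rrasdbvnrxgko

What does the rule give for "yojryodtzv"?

hxsahxmcie

Each output is the input with this applied: shift every letter 9 places forward in the alphabet (wrapping around).
Applying that to "yojryodtzv" gives "hxsahxmcie".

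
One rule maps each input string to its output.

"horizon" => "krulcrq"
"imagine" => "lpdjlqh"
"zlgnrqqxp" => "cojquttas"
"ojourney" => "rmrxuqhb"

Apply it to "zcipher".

The pattern: shift every letter 3 places forward in the alphabet (wrapping around).
So "zcipher" becomes "cflskhu".

cflskhu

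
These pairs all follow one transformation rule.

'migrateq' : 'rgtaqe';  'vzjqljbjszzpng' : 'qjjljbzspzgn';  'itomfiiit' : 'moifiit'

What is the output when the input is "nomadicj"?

amidjc

Each output is the input with this applied: swap each adjacent pair of characters (1↔2, 3↔4, ...), then delete the first 2 characters.
For "nomadicj" the result is "amidjc".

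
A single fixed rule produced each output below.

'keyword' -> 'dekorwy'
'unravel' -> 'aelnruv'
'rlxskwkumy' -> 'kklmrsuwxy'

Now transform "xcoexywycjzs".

ccejoswxxyyz

Each output is the input with this applied: sort the characters into alphabetical order.
Applying that to "xcoexywycjzs" gives "ccejoswxxyyz".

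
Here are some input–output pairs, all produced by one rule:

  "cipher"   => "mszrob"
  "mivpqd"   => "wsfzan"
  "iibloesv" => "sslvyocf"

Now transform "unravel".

Looking at the pairs, the operation is to shift every letter 10 places forward in the alphabet (wrapping around).
On "unravel" that produces "exbkfov".

exbkfov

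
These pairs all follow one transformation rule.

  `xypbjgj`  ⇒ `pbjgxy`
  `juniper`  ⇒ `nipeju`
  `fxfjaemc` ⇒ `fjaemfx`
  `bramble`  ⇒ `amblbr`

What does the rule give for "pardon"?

rdopa

In each case the input is transformed by: delete the last character, then move the first 2 characters to the end (rotate left by 2).
Applying both steps to "pardon": "pardo", then "rdopa".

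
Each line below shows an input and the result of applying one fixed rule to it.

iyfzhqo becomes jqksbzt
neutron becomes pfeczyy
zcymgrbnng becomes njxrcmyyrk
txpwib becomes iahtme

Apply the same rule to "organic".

Looking at the pairs, the operation is to shift every letter 11 places forward in the alphabet (wrapping around), then move the first character to the end.
Doing the same to "organic": "crlytnz".

crlytnz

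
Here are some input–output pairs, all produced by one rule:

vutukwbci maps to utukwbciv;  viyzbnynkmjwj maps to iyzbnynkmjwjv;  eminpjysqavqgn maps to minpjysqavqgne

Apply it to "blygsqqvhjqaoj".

lygsqqvhjqaojb

The rule is to move the first character to the end.
Doing the same to "blygsqqvhjqaoj": "lygsqqvhjqaojb".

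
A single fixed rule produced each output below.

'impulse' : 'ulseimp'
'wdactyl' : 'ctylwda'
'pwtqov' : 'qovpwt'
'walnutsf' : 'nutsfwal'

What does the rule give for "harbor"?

Looking at the pairs, the operation is to move the first 3 characters to the end (rotate left by 3).
"harbor" → "borhar".

borhar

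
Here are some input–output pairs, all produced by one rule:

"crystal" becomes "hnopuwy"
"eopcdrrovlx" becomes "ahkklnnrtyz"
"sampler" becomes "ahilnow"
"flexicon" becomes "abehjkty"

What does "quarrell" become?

ahhmnnqw

What's happening: shift every letter 4 places backward in the alphabet (wrapping around), then sort the characters into alphabetical order.
Starting from "quarrell": after the first operation, "mqwnnahh"; after the second, "ahhmnnqw".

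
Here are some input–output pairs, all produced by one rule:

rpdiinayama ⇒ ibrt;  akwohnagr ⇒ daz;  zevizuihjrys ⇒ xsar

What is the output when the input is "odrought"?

wnm

Looking at the pairs, the operation is to shift every letter 7 places backward in the alphabet (wrapping around), then keep one character in every 3, starting at position 2 (positions 2nd, 5th, 8th, ...).
For "odrought", step one produces "hwkhnzam"; step two turns that into "wnm".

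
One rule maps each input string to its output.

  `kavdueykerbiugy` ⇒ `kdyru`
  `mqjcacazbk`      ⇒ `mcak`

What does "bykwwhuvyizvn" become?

bwuin

Rule — keep one character in every 3, starting at position 1 (positions 1st, 4th, 7th, ...).
Doing the same to "bykwwhuvyizvn": "bwuin".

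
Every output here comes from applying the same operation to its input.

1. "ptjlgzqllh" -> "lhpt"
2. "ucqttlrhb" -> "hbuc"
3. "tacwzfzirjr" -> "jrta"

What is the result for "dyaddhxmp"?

mpdy

Looking at the pairs, the operation is to move the last 2 characters to the front (rotate right by 2), then keep only the first 4 characters.
Applying both steps to "dyaddhxmp": "mpdyaddhx", then "mpdy".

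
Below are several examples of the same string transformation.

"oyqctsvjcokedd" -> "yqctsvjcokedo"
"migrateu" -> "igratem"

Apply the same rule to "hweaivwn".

weaivwh

The transformation: delete the last character, then move the first character to the end.
"hweaivwn" → "hweaivw" → "weaivwh".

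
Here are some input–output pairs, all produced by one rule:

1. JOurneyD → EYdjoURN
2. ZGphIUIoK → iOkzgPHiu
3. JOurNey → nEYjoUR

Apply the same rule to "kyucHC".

ChcKYU

The rule is to move the last 3 characters to the front (rotate right by 3), then flip the case of every letter.
Starting from "kyucHC": after the first operation, "cHCkyu"; after the second, "ChcKYU".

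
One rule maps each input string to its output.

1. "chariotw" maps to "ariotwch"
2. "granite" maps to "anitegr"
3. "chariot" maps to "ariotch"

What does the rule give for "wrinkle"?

In each case the input is transformed by: move the first 2 characters to the end (rotate left by 2).
"wrinkle" → "inklewr".

inklewr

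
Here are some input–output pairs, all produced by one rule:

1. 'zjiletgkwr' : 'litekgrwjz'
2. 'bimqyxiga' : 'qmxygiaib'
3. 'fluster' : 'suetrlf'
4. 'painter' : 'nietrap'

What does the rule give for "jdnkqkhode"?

The rule is to swap each adjacent pair of characters (1↔2, 3↔4, ...), then move the first 2 characters to the end (rotate left by 2).
Starting from "jdnkqkhode": after the first operation, "djknkqohed"; after the second, "knkqoheddj".

knkqoheddj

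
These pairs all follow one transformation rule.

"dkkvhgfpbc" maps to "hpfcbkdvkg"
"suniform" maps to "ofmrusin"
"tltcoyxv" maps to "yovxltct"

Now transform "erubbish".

Each output is the input with this applied: swap each adjacent pair of characters (1↔2, 3↔4, ...), then swap the front and back halves of the string.
Applying both steps to "erubbish": "rebuibhs", then "ibhsrebu".

ibhsrebu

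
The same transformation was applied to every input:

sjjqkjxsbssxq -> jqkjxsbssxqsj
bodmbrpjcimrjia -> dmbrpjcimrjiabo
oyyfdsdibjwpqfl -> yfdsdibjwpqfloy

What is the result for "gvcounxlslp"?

counxlslpgv

Looking at the pairs, the operation is to move the first 2 characters to the end (rotate left by 2).
For "gvcounxlslp" the result is "counxlslpgv".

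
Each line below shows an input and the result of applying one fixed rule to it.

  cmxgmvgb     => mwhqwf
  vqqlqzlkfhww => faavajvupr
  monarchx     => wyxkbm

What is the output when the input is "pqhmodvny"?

The rule is to shift every letter 10 places forward in the alphabet (wrapping around), then delete the last 2 characters.
Starting from "pqhmodvny": after the first operation, "zarwynfxi"; after the second, "zarwynf".
(Check on "vqqlqzlkfhww": → "faavajvuprgg" → "faavajvupr" ✓)

zarwynf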